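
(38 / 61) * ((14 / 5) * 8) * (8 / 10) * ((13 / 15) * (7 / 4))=387296 / 22875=16.93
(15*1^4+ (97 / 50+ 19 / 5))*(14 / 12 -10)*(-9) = 164883 / 100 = 1648.83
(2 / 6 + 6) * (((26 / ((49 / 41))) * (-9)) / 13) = -4674 / 49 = -95.39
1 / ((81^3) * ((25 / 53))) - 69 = -916735672 / 13286025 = -69.00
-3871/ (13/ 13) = -3871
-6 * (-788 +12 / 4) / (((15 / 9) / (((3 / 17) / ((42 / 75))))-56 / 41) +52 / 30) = 4344975 / 5218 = 832.69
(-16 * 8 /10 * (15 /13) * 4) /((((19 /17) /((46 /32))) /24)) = -450432 /247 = -1823.61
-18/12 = -3/2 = -1.50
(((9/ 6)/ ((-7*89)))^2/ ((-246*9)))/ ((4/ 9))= -3/ 509225248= -0.00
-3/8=-0.38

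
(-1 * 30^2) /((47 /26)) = -497.87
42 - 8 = 34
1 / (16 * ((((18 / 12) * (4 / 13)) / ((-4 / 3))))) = -13 / 72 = -0.18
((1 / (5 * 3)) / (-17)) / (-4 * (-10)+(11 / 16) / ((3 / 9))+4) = -16 / 187935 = -0.00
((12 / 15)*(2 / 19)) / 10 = 4 / 475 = 0.01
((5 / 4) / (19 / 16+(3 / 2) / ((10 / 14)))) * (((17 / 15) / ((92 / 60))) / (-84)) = -425 / 127029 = -0.00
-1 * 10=-10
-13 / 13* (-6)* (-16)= -96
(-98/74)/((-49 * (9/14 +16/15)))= 210/13283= 0.02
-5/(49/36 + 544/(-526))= -15.30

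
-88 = -88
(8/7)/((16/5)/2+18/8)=160/539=0.30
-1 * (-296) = 296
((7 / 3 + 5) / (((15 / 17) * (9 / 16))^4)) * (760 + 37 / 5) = 92739.29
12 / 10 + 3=21 / 5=4.20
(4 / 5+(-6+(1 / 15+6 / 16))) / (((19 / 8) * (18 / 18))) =-571 / 285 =-2.00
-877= -877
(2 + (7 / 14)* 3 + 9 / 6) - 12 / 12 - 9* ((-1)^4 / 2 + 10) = -181 / 2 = -90.50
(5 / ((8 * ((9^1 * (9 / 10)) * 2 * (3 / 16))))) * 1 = 50 / 243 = 0.21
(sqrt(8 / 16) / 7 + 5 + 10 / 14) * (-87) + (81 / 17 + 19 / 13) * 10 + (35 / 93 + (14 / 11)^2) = -441.67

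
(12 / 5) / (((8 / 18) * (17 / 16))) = 432 / 85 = 5.08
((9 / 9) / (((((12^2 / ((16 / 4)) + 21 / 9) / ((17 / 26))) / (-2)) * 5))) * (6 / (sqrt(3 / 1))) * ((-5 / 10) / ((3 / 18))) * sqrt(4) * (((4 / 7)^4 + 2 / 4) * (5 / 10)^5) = 445689 * sqrt(3) / 287159600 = 0.00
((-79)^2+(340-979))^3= 175804227208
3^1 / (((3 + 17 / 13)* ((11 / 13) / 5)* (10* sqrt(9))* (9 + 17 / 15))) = 2535 / 187264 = 0.01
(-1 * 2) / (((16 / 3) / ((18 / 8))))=-27 / 32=-0.84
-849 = -849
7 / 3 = 2.33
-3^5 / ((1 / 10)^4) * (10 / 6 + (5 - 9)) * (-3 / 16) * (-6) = 6378750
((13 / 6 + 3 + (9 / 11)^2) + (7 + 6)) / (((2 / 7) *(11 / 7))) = 670075 / 15972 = 41.95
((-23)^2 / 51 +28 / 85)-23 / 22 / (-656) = 39390793 / 3680160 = 10.70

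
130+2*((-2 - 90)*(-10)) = 1970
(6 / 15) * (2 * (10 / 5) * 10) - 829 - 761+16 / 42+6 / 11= -363380 / 231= -1573.07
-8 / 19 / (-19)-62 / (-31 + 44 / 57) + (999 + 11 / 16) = 9969570913 / 9952048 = 1001.76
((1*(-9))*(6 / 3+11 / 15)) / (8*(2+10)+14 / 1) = -123 / 550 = -0.22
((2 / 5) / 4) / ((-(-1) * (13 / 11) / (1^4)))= 11 / 130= 0.08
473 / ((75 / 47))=22231 / 75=296.41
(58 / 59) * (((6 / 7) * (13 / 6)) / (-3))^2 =9802 / 26019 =0.38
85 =85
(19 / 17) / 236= 19 / 4012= 0.00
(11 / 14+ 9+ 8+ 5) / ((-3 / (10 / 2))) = -37.98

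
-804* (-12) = 9648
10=10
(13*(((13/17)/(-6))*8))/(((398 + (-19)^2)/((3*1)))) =-676/12903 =-0.05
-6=-6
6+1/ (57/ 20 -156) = 18358/ 3063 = 5.99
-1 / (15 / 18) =-6 / 5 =-1.20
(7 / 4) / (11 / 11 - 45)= -7 / 176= -0.04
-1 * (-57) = 57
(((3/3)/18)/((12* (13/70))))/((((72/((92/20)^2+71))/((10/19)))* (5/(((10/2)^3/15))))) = 560/20007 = 0.03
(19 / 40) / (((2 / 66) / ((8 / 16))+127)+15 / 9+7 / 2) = 0.00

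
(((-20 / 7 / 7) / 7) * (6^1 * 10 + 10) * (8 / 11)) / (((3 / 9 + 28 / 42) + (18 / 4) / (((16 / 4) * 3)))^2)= -102400 / 65219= -1.57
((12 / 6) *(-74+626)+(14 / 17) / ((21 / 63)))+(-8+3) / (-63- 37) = 376217 / 340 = 1106.52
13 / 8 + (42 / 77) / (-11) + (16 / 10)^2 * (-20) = -240183 / 4840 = -49.62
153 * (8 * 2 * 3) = 7344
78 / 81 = 26 / 27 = 0.96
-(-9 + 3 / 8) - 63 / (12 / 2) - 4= -47 / 8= -5.88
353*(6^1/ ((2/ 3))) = 3177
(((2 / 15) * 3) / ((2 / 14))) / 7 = 2 / 5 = 0.40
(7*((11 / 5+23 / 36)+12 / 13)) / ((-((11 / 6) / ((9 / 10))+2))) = -184863 / 28340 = -6.52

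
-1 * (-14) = 14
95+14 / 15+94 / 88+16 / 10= 98.60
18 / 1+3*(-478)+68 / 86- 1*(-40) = -59134 / 43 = -1375.21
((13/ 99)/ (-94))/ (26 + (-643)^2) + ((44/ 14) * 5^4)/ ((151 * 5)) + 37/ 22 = 8710803307792/ 2033561427975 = 4.28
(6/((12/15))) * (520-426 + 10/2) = 1485/2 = 742.50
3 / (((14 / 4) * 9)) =0.10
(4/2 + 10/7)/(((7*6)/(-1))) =-4/49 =-0.08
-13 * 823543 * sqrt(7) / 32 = -10706059 * sqrt(7) / 32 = -885174.05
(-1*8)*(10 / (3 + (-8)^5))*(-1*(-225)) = 3600 / 6553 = 0.55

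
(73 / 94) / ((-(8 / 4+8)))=-73 / 940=-0.08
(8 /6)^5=1024 /243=4.21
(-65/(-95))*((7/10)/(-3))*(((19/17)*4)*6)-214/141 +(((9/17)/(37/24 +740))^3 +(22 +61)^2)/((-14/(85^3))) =-40831315283365388483577419/135116515066134810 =-302193371.87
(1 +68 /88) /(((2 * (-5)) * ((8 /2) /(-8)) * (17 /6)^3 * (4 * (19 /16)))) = 16848 /5134085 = 0.00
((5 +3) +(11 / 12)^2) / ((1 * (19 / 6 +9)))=1273 / 1752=0.73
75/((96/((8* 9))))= 225/4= 56.25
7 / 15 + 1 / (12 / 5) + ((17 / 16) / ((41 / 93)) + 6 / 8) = 39787 / 9840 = 4.04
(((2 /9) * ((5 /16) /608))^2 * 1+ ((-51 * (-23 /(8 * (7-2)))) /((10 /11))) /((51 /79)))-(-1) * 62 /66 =26827576683227 /526992998400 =50.91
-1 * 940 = -940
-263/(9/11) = -2893/9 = -321.44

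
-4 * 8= -32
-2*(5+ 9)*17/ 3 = -476/ 3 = -158.67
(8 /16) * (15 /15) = 1 /2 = 0.50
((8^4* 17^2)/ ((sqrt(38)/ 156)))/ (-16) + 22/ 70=-1872278.87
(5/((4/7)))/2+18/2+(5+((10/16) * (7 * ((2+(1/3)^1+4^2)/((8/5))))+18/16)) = 13369/192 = 69.63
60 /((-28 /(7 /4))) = -15 /4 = -3.75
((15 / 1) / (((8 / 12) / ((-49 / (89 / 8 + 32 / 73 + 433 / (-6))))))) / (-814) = -965790 / 43214039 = -0.02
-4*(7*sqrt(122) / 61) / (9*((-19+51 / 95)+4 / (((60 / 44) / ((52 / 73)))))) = 97090*sqrt(122) / 31169841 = 0.03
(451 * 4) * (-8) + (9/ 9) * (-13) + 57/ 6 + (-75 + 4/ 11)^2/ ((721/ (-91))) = -377344339/ 24926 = -15138.58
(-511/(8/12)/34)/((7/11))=-2409/68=-35.43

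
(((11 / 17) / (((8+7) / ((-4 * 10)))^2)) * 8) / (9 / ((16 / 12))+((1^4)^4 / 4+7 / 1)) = 2816 / 1071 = 2.63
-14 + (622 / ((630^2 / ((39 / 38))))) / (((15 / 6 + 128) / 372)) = -765170984 / 54672975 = -14.00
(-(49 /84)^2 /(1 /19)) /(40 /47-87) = 43757 /583056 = 0.08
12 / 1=12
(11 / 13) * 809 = 684.54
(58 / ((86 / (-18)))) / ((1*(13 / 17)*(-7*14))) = 4437 / 27391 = 0.16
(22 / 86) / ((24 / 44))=121 / 258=0.47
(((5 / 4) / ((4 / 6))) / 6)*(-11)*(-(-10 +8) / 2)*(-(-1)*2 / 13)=-55 / 104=-0.53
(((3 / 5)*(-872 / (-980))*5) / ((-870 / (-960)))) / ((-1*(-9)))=6976 / 21315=0.33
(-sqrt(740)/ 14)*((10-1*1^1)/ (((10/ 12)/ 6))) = -324*sqrt(185)/ 35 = -125.91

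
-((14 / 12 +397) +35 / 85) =-40655 / 102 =-398.58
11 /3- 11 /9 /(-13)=440 /117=3.76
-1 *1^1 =-1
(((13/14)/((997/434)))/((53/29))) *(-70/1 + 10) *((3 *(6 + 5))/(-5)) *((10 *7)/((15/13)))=280768488/52841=5313.46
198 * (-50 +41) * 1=-1782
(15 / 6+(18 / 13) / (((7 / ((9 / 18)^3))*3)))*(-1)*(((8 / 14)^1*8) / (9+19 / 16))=-1.13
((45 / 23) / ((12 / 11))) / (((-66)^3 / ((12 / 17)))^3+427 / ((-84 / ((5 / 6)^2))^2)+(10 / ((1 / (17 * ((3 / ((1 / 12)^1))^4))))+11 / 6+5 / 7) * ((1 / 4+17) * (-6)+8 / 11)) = -592764480 / 22329792598869470677700231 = -0.00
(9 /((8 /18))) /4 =81 /16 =5.06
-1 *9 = -9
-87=-87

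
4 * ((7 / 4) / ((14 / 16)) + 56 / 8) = 36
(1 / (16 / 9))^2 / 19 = 81 / 4864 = 0.02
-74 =-74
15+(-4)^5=-1009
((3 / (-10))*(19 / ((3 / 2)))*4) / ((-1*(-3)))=-76 / 15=-5.07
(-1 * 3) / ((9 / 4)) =-1.33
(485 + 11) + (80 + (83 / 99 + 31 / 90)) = 571411 / 990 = 577.18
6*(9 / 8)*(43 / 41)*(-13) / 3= -30.68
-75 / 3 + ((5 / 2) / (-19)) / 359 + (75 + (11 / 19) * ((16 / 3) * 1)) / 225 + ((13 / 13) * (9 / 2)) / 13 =-1454887208 / 59854275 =-24.31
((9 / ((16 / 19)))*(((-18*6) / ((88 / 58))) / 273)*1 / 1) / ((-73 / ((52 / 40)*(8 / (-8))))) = -44631 / 899360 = -0.05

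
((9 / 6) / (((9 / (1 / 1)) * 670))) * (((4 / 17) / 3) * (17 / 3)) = 1 / 9045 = 0.00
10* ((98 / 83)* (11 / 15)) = 2156 / 249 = 8.66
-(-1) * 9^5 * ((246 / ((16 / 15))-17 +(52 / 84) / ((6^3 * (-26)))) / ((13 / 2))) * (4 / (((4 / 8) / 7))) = 1412805645 / 13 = 108677357.31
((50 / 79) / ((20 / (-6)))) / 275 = -3 / 4345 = -0.00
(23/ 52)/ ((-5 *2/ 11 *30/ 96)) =-506/ 325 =-1.56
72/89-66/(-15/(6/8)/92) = 135462/445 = 304.41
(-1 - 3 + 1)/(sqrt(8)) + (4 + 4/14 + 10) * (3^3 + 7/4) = 2875/7 - 3 * sqrt(2)/4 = 409.65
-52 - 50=-102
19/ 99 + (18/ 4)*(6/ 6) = 929/ 198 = 4.69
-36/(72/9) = -9/2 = -4.50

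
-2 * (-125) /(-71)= -250 /71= -3.52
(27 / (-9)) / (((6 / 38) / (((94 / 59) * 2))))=-3572 / 59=-60.54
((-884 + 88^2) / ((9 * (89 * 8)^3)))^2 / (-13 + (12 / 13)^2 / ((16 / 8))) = -19882681 / 56061398028558090240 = -0.00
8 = 8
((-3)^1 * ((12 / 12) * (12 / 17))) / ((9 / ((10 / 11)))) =-40 / 187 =-0.21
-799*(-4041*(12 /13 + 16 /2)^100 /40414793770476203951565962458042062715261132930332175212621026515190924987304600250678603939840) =560835401429426013605617692828801360666563505198666978095280906858376577774854897440101462463743922069245597794110005719199866805187575607275210213946759 /62355743929005506390659258523872268317288172577047509086463595799916078823054863825554182765542893420326327249619176508885063656901677932179619840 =8994125.74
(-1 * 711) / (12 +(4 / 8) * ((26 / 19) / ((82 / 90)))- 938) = 0.77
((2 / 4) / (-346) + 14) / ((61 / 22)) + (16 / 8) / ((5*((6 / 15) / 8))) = 275405 / 21106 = 13.05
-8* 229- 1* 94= -1926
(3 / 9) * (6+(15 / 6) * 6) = 7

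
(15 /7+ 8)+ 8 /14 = 75 /7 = 10.71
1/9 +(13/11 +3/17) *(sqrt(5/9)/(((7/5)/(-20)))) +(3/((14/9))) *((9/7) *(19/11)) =42631/9702-25400 *sqrt(5)/3927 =-10.07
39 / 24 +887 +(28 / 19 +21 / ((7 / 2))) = 136207 / 152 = 896.10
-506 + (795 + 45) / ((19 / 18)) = 5506 / 19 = 289.79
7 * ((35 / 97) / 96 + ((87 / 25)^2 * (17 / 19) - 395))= -2689.12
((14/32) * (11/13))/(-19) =-77/3952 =-0.02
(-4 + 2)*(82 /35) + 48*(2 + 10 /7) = 5596 /35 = 159.89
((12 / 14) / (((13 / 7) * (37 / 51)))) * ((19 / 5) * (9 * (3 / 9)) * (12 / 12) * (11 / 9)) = 21318 / 2405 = 8.86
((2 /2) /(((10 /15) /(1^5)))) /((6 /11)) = 2.75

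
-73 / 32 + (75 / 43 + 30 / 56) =-13 / 9632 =-0.00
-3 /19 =-0.16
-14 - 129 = -143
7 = 7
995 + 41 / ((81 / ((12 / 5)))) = 996.21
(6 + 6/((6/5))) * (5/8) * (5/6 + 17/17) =605/48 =12.60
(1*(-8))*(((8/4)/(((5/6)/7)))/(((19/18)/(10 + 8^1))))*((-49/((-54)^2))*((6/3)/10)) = 10976/1425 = 7.70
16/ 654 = 8/ 327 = 0.02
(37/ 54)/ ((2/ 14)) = 259/ 54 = 4.80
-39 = -39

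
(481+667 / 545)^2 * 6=414420884064 / 297025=1395239.07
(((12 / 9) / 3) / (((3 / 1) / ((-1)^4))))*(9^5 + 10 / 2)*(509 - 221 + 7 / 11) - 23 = 749978969 / 297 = 2525181.71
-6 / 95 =-0.06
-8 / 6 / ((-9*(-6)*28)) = -1 / 1134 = -0.00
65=65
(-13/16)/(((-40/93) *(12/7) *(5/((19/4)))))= 53599/51200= 1.05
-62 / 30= -31 / 15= -2.07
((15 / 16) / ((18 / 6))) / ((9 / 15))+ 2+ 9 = 553 / 48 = 11.52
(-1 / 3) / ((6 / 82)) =-4.56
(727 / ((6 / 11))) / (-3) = -7997 / 18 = -444.28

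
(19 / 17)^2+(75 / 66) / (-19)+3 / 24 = 635093 / 483208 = 1.31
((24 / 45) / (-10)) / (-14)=0.00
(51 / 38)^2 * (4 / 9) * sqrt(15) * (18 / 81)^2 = 1156 * sqrt(15) / 29241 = 0.15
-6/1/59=-6/59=-0.10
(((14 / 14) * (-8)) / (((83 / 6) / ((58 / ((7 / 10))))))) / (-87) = 320 / 581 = 0.55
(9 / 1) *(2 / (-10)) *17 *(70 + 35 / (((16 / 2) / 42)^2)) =-31661.44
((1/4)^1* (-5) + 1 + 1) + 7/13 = 67/52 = 1.29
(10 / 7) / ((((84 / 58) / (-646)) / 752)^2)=496177105922560 / 3087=160731164859.92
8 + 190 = 198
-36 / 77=-0.47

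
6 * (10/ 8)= 7.50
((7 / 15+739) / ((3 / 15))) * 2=22184 / 3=7394.67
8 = 8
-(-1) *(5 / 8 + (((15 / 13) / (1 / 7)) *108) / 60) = 1577 / 104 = 15.16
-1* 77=-77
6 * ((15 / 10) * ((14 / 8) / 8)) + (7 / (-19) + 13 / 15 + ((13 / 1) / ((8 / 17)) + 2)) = 292679 / 9120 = 32.09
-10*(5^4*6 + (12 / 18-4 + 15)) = -112850 / 3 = -37616.67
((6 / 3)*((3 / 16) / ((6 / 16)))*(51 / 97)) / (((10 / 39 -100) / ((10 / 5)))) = -1989 / 188665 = -0.01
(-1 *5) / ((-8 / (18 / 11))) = 45 / 44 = 1.02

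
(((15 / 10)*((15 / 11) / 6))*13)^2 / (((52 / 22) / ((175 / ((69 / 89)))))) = 1875.69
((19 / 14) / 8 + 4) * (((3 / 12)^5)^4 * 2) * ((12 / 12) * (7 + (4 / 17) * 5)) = 64913 / 1046735069642752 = 0.00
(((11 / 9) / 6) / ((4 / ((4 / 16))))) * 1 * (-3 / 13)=-0.00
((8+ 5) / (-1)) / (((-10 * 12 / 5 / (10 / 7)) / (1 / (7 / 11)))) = 715 / 588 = 1.22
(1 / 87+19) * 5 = 8270 / 87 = 95.06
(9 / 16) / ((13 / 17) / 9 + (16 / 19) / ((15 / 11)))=130815 / 163376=0.80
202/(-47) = -202/47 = -4.30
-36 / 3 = -12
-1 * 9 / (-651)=3 / 217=0.01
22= 22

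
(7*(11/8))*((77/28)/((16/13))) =11011/512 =21.51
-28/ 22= -14/ 11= -1.27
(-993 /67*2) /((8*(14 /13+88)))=-4303 /103448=-0.04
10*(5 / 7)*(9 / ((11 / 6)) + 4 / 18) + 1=26093 / 693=37.65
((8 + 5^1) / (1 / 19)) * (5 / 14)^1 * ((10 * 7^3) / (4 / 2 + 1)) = 302575 / 3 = 100858.33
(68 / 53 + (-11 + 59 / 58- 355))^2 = 1249953068169 / 9449476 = 132277.50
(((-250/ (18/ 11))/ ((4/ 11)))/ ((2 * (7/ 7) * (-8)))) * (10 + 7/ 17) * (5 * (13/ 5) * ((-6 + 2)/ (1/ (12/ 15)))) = -2320175/ 204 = -11373.41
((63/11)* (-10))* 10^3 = -630000/11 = -57272.73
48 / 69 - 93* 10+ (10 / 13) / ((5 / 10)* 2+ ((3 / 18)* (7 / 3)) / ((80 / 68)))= -133013098 / 143221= -928.73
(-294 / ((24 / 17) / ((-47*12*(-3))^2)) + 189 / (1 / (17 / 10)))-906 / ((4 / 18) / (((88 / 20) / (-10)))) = -596189312.82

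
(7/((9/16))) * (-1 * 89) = -9968/9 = -1107.56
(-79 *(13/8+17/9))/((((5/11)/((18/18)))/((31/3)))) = -6815567/1080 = -6310.71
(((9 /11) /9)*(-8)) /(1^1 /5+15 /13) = -0.54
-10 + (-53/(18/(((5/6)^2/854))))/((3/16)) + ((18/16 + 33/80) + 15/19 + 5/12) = -1146463243/157716720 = -7.27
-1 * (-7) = 7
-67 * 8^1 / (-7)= 536 / 7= 76.57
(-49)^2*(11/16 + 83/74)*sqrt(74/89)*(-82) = -105430311*sqrt(6586)/26344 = -324784.01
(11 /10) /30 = 11 /300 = 0.04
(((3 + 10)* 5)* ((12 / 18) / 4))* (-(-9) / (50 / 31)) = 1209 / 20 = 60.45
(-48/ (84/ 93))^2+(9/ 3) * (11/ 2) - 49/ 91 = 3618319/ 1274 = 2840.12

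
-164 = -164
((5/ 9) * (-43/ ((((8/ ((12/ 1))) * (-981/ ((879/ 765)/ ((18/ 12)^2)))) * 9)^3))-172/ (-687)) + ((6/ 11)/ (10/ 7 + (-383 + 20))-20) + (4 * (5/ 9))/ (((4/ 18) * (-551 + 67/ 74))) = -316176848595296163526597921601674/ 15993306542878995050277851450475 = -19.77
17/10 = 1.70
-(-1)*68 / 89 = 68 / 89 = 0.76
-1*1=-1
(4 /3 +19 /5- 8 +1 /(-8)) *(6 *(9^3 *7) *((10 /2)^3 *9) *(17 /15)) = -467154135 /4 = -116788533.75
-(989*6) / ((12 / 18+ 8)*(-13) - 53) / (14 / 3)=26703 / 3479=7.68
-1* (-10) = 10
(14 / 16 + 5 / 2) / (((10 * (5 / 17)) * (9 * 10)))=51 / 4000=0.01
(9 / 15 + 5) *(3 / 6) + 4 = 34 / 5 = 6.80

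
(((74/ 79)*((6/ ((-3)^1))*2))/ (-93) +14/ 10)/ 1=52909/ 36735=1.44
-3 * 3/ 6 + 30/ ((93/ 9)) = 87/ 62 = 1.40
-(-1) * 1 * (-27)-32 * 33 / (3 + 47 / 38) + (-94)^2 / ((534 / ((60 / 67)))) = -250978465 / 960043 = -261.42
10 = 10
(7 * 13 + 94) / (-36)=-185 / 36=-5.14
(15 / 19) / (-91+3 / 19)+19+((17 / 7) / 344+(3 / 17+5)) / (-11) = 18.52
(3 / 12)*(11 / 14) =11 / 56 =0.20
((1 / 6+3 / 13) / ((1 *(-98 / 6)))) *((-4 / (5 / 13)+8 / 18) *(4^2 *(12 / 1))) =63488 / 1365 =46.51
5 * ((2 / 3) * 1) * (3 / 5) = 2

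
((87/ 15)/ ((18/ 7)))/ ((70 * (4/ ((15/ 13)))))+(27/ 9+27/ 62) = 333179/ 96720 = 3.44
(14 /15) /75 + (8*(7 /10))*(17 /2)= 53564 /1125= 47.61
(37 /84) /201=37 /16884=0.00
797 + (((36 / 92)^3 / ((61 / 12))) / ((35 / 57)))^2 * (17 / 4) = 537801426150116033 / 674780890137025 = 797.00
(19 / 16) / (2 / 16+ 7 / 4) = 19 / 30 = 0.63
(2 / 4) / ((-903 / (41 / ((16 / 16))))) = -41 / 1806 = -0.02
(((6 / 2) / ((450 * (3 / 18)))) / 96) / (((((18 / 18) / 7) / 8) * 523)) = 7 / 156900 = 0.00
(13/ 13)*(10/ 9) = 1.11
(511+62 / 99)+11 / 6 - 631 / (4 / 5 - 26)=373180 / 693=538.50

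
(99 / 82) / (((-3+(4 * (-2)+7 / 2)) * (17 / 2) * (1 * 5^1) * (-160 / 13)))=429 / 1394000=0.00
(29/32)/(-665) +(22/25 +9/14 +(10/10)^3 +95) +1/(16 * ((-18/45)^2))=20835699/212800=97.91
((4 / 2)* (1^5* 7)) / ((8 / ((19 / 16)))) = 133 / 64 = 2.08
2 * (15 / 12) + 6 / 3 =9 / 2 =4.50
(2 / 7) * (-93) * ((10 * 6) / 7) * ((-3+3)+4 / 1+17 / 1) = -33480 / 7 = -4782.86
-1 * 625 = -625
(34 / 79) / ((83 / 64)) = 2176 / 6557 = 0.33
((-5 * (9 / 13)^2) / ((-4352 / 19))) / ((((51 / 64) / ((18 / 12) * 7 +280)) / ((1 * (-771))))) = -1148994315 / 390728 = -2940.65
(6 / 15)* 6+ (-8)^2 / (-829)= 9628 / 4145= 2.32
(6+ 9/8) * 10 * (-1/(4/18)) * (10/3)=-4275/4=-1068.75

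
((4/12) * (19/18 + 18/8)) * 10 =595/54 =11.02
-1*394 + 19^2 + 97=64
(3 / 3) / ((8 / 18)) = 9 / 4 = 2.25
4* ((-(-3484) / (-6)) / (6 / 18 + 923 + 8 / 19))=-66196 / 26327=-2.51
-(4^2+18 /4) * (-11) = 451 /2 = 225.50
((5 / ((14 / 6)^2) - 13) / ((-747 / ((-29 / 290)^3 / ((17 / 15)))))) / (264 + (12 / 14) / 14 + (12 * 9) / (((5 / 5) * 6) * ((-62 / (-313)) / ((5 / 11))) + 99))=-106018 / 1969615217475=-0.00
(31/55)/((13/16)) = 496/715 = 0.69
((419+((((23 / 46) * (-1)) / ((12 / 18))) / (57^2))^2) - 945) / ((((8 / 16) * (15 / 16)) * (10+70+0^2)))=-9871033823 / 703733400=-14.03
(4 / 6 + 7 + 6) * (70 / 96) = 1435 / 144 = 9.97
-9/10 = -0.90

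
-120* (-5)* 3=1800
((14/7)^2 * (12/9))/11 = 16/33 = 0.48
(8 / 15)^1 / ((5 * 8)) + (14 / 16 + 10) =6533 / 600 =10.89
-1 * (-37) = 37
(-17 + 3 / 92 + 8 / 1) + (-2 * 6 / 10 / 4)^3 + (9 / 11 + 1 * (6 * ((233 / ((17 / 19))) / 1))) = 1554.29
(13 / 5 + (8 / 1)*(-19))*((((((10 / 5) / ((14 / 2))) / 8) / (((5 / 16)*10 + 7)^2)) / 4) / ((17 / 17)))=-332 / 25515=-0.01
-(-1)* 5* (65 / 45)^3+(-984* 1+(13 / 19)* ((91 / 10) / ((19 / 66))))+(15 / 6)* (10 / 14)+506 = -8096715631 / 18421830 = -439.52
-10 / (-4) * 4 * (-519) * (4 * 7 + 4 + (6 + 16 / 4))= -217980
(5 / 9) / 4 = 5 / 36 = 0.14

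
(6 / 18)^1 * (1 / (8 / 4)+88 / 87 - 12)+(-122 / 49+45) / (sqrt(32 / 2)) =364813 / 51156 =7.13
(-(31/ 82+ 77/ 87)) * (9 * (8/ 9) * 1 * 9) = -108132/ 1189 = -90.94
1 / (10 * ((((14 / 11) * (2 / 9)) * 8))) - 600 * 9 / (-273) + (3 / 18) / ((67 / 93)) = 39129589 / 1951040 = 20.06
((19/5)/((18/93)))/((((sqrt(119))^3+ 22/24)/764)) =-521048/63858625+ 67641504 * sqrt(119)/63858625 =11.55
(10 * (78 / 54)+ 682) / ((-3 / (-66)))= 137896 / 9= 15321.78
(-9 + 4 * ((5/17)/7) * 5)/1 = -971/119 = -8.16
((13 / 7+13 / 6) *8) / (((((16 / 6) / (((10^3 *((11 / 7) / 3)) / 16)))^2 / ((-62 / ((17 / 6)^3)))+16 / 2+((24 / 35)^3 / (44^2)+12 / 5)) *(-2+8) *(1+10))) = 10182046875 / 217065231494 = 0.05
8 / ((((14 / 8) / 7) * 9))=32 / 9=3.56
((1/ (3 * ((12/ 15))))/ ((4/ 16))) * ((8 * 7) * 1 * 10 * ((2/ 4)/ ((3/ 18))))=2800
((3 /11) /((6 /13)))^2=169 /484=0.35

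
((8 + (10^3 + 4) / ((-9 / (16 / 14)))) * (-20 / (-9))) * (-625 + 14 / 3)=280192160 / 1701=164722.02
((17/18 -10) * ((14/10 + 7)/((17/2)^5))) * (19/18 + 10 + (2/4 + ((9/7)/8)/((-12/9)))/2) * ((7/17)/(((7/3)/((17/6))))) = -7390583/766722780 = -0.01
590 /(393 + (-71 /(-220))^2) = 28556000 /19026241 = 1.50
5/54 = 0.09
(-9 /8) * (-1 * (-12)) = -27 /2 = -13.50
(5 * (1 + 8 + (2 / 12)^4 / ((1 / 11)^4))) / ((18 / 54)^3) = 131525 / 48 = 2740.10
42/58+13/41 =1.04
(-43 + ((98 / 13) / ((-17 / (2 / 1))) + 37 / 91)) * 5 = -336320 / 1547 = -217.40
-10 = -10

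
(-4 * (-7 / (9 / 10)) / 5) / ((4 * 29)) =14 / 261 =0.05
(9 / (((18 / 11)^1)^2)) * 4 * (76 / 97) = 9196 / 873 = 10.53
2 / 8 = 1 / 4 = 0.25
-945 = -945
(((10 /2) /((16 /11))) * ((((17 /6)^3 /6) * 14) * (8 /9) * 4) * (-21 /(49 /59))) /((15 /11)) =-35073907 /2916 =-12028.09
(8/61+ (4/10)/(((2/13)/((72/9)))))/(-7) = -2.99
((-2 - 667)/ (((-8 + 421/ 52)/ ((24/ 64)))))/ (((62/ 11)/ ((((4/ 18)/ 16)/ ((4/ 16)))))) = -31889/ 1240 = -25.72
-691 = -691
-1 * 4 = -4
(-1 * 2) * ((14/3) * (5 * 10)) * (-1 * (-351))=-163800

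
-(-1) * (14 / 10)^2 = 49 / 25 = 1.96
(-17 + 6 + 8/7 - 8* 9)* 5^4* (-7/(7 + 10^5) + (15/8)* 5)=-479628.12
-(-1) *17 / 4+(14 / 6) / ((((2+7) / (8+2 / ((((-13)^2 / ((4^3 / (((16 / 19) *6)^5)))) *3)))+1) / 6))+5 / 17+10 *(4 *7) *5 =52684359781041575 / 37334810177996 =1411.13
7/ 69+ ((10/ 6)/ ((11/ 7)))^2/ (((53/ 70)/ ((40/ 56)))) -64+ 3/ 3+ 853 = 1050261313/ 1327491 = 791.16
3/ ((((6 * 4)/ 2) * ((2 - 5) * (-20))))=1/ 240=0.00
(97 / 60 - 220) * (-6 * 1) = 13103 / 10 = 1310.30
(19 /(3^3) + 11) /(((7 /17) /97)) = 521084 /189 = 2757.06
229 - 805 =-576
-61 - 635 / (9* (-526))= -288139 / 4734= -60.87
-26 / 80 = -13 / 40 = -0.32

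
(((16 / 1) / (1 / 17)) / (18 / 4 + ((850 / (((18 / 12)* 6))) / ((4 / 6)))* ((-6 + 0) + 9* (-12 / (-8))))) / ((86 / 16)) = 2176 / 45881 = 0.05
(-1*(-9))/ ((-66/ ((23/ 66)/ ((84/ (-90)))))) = 345/ 6776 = 0.05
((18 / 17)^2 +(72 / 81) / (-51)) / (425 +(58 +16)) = 8612 / 3893697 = 0.00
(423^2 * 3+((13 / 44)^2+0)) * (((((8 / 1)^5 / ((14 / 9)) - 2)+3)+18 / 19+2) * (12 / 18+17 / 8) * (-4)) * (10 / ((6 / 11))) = -2315329632809.23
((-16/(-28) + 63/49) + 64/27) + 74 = 14785/189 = 78.23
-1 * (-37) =37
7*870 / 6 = 1015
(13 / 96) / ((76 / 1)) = 13 / 7296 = 0.00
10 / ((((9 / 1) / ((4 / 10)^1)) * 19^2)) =4 / 3249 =0.00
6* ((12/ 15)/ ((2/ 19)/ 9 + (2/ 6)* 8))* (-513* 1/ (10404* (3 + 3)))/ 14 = -9747/ 9265340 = -0.00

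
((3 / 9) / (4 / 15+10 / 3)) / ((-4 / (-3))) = 5 / 72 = 0.07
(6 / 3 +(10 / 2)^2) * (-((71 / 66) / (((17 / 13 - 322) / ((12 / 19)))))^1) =0.06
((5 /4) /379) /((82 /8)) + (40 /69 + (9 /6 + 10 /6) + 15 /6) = 6697654 /1072191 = 6.25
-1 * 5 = -5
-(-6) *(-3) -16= -34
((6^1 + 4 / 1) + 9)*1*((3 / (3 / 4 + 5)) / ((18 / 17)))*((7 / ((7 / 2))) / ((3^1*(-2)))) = -646 / 207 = -3.12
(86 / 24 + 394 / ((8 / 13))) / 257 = 3863 / 1542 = 2.51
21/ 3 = 7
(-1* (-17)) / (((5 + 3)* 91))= 0.02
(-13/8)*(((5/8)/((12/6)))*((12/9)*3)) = -65/32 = -2.03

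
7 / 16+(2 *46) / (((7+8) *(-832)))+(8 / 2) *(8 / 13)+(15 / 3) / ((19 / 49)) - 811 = -1813087 / 2280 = -795.21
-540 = -540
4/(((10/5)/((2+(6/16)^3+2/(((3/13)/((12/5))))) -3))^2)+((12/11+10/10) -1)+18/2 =29140200219/72089600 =404.22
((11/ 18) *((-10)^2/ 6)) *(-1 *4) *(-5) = 5500/ 27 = 203.70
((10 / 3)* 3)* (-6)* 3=-180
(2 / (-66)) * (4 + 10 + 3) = -17 / 33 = -0.52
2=2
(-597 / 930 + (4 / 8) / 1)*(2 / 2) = -22 / 155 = -0.14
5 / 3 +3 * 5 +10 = 80 / 3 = 26.67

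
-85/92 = -0.92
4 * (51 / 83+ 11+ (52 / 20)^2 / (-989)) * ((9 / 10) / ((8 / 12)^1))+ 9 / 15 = 63.28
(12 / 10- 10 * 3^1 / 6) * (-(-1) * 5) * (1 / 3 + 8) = -475 / 3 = -158.33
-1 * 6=-6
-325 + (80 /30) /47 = -45817 /141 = -324.94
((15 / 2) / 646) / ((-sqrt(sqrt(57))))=-5 * 57^(3 / 4) / 24548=-0.00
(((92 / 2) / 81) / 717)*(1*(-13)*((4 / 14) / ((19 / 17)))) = -20332 / 7724241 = -0.00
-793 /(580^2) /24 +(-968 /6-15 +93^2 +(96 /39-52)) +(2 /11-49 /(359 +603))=119939957269679 /14239139200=8423.26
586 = 586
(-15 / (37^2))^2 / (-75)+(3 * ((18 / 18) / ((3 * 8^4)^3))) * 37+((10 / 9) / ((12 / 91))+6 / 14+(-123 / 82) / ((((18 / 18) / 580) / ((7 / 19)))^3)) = -2443529808781829044765806093581 / 166958812526264866308096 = -14635524.61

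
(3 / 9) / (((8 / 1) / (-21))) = -7 / 8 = -0.88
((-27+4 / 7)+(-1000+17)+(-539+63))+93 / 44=-456861 / 308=-1483.31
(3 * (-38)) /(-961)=114 /961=0.12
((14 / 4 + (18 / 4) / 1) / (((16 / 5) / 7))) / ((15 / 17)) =119 / 6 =19.83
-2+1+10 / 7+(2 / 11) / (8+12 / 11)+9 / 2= 866 / 175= 4.95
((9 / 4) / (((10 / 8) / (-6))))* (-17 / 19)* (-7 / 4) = -3213 / 190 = -16.91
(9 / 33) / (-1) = -3 / 11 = -0.27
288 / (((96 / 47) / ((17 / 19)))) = 126.16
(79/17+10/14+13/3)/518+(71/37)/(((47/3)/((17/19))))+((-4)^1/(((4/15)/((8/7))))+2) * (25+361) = -965239378553/165138918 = -5845.01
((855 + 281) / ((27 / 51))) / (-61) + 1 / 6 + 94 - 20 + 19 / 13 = 577405 / 14274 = 40.45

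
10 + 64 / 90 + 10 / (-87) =13828 / 1305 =10.60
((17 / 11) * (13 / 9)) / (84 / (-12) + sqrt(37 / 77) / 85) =-78239525 / 245338992- 18785 * sqrt(2849) / 2698728912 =-0.32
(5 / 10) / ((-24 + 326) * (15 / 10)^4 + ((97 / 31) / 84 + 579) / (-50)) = 16275 / 49387928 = 0.00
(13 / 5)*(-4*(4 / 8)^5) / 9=-13 / 360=-0.04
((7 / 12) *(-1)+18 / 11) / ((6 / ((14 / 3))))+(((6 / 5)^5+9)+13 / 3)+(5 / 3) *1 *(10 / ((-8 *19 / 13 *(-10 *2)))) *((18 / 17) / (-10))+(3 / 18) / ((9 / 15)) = 81114016921 / 4796550000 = 16.91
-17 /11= -1.55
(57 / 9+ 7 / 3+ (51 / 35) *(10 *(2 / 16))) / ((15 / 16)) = 3524 / 315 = 11.19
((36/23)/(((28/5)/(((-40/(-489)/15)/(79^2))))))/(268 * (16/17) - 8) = 85/85003150197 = 0.00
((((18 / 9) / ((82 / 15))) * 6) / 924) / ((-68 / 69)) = -1035 / 429352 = -0.00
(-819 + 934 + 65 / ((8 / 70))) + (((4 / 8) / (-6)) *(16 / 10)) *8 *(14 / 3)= 122179 / 180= 678.77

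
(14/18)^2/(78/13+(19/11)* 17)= 539/31509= 0.02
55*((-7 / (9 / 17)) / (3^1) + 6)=2365 / 27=87.59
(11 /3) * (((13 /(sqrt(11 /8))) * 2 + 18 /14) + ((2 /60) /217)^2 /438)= 262526556611 /55687451400 + 52 * sqrt(22) /3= 86.01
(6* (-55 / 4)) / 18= -55 / 12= -4.58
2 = 2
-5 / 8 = -0.62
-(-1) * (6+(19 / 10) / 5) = 319 / 50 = 6.38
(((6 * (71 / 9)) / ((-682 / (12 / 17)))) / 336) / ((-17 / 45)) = 1065 / 2759372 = 0.00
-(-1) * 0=0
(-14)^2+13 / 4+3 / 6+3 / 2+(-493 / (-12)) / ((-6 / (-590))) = 38170 / 9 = 4241.11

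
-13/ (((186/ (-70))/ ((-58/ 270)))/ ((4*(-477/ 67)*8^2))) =35805952/ 18693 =1915.47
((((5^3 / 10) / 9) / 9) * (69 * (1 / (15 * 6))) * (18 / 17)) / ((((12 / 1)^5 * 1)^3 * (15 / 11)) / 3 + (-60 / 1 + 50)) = 253 / 14143645805470265628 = 0.00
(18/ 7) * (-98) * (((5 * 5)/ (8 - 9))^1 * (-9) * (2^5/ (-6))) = 302400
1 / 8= 0.12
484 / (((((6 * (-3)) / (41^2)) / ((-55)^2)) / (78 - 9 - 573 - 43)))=74791677705.56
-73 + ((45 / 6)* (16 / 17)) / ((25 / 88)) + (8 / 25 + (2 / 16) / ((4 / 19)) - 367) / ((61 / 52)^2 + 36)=-292823711 / 5053250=-57.95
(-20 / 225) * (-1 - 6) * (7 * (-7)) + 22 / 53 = -30.07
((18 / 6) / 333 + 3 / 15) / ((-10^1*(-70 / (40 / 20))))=0.00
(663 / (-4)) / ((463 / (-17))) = 11271 / 1852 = 6.09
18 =18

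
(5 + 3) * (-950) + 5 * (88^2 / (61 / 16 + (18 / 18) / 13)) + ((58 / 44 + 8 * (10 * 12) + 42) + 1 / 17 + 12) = 1019823199 / 302566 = 3370.58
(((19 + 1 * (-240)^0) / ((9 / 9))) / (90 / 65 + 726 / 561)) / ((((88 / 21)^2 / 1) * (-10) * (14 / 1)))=-13923 / 4584448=-0.00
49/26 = 1.88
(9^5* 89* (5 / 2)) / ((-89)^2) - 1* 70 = 282785 / 178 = 1588.68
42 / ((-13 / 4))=-12.92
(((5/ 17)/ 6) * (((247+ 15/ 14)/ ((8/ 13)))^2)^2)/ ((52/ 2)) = 1598156091566809385/ 32099794944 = 49787112.17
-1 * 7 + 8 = 1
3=3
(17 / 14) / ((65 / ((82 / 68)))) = 41 / 1820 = 0.02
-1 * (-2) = 2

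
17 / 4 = 4.25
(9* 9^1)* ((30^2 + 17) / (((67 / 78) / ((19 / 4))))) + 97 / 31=1706229965 / 4154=410743.85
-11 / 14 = -0.79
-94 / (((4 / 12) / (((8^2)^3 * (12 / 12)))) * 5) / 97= -73924608 / 485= -152421.87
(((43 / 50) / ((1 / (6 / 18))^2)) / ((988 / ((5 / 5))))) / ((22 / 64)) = 172 / 611325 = 0.00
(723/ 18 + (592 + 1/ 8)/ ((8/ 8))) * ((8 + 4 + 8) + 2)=166925/ 12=13910.42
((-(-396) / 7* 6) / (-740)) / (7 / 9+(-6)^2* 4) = -0.00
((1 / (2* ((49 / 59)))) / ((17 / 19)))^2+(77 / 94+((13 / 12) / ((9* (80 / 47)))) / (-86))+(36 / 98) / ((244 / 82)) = 2061381776917607 / 1478188739099520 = 1.39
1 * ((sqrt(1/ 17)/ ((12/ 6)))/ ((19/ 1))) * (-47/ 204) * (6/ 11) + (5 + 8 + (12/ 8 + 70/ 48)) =383/ 24 -47 * sqrt(17)/ 241604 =15.96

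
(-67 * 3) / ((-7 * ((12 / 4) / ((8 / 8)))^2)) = 67 / 21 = 3.19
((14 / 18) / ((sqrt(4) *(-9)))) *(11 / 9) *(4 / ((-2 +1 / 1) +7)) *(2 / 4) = -77 / 4374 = -0.02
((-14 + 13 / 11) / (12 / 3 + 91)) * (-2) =282 / 1045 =0.27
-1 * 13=-13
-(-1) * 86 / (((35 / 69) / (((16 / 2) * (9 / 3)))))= 142416 / 35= 4069.03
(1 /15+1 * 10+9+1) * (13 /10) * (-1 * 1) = -3913 /150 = -26.09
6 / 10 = 3 / 5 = 0.60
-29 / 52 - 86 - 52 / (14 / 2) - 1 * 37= -47679 / 364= -130.99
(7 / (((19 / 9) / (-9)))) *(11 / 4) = -6237 / 76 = -82.07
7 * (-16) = -112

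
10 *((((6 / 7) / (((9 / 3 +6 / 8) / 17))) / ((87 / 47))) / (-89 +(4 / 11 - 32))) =-140624 / 808143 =-0.17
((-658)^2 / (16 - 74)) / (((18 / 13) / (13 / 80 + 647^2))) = -2256853512.09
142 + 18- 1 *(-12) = 172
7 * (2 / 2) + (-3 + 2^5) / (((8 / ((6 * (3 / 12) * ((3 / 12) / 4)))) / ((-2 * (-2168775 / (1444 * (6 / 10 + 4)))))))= 973175077 / 4251136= 228.92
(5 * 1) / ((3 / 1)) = 5 / 3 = 1.67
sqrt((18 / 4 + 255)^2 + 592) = sqrt(271729) / 2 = 260.64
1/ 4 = 0.25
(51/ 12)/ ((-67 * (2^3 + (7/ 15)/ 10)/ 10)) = -375/ 4757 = -0.08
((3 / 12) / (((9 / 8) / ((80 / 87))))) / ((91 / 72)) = 1280 / 7917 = 0.16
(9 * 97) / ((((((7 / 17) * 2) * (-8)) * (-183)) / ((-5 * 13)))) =-321555 / 6832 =-47.07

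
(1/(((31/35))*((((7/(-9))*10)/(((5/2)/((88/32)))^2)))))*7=-3150/3751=-0.84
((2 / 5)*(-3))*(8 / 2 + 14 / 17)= -492 / 85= -5.79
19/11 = 1.73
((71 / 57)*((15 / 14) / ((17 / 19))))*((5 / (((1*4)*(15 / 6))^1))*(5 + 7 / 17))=8165 / 2023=4.04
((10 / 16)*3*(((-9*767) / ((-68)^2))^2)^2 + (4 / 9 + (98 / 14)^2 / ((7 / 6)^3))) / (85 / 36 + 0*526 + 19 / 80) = 46789889627871251605 / 2993733474870132736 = 15.63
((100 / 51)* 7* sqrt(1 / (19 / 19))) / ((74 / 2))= 700 / 1887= 0.37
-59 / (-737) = 59 / 737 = 0.08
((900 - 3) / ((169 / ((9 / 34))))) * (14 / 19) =1.04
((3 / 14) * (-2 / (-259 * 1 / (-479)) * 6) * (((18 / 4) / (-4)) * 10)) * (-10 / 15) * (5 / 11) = -323325 / 19943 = -16.21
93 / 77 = 1.21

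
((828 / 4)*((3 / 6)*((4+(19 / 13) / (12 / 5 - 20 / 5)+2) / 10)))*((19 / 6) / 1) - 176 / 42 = 14197819 / 87360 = 162.52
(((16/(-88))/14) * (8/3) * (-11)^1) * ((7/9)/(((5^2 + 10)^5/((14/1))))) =16/202584375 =0.00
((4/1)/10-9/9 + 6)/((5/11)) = 297/25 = 11.88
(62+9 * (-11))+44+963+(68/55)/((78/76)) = 971.20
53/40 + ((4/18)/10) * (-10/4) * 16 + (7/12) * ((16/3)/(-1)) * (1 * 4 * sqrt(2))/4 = -3.96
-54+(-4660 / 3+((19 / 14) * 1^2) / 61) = -1607.31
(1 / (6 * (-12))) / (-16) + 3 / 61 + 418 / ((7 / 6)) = 176266795 / 491904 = 358.34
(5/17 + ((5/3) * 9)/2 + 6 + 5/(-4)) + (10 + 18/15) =8073/340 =23.74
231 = 231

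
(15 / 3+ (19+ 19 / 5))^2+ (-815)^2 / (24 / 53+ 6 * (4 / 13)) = 11471880089 / 39600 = 289693.94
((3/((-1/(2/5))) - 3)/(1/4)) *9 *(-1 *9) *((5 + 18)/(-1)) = -156492/5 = -31298.40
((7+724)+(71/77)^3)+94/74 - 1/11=12381012198/16891721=732.96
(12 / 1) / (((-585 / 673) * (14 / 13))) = -1346 / 105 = -12.82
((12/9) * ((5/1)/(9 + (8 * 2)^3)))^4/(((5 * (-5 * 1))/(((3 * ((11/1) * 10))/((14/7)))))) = -2816/61334721406935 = -0.00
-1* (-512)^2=-262144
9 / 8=1.12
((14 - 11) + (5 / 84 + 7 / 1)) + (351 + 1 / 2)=30371 / 84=361.56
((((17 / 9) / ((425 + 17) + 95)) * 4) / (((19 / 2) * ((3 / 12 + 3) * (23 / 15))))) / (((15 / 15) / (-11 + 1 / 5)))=-3264 / 1016899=-0.00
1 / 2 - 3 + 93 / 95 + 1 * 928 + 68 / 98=8631979 / 9310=927.17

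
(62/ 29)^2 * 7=26908/ 841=32.00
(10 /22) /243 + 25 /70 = 13435 /37422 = 0.36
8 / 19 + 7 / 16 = 261 / 304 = 0.86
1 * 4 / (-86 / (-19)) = 0.88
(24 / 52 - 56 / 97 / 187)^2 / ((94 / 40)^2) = 4674762894400 / 122831315219041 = 0.04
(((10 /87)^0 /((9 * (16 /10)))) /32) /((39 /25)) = 125 /89856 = 0.00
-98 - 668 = -766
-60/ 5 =-12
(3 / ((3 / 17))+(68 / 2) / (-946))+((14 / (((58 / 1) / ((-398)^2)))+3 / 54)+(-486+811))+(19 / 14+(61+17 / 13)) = 434103102014 / 11234223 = 38641.13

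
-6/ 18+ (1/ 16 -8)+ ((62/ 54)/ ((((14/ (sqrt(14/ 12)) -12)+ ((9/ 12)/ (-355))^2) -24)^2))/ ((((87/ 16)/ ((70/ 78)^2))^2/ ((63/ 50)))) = -8.27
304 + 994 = 1298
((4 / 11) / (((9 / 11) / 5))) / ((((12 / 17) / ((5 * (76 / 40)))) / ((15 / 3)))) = 8075 / 54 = 149.54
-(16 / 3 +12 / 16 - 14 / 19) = -1219 / 228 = -5.35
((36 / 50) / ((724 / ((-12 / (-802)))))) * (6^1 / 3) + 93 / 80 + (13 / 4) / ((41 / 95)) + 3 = 13918530889 / 1190328400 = 11.69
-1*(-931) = 931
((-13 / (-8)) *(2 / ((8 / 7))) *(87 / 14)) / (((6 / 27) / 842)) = 4285359 / 64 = 66958.73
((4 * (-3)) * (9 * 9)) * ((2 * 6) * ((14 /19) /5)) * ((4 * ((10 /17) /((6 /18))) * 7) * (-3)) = 254802.43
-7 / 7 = -1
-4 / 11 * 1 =-4 / 11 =-0.36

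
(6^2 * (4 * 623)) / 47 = 89712 / 47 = 1908.77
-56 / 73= -0.77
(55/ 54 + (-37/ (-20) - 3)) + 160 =86329/ 540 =159.87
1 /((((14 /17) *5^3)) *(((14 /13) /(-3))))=-663 /24500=-0.03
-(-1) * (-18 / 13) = -18 / 13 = -1.38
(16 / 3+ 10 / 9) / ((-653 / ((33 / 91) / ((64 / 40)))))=-1595 / 713076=-0.00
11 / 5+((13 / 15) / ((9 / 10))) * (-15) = -12.24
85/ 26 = 3.27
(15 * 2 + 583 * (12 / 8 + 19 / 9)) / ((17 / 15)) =192175 / 102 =1884.07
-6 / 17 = -0.35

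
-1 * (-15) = 15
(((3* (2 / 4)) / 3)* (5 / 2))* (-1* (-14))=35 / 2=17.50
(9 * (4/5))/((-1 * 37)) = -36/185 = -0.19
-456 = -456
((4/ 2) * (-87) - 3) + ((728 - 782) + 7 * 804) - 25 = 5372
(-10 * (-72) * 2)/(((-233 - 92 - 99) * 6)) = -30/53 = -0.57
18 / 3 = 6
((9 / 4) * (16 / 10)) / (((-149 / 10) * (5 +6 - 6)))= -36 / 745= -0.05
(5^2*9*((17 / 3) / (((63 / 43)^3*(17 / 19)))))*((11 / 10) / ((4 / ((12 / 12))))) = 83084815 / 666792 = 124.60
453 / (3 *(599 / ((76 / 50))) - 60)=5738 / 14215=0.40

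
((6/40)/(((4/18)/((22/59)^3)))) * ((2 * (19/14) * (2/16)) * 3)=2048409/57506120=0.04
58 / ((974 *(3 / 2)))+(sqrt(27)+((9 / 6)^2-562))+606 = 3 *sqrt(3)+270517 / 5844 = 51.49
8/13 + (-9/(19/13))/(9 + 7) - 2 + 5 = 3.23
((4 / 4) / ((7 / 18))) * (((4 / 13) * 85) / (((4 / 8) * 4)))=3060 / 91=33.63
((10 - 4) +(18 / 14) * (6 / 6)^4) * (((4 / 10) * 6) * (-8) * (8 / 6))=-6528 / 35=-186.51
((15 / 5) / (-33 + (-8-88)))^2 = 1 / 1849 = 0.00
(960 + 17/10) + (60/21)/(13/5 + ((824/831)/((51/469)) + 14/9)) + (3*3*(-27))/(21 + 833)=1925012365762/2001820835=961.63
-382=-382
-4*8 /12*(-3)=8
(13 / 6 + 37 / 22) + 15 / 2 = 749 / 66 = 11.35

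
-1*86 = -86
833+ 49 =882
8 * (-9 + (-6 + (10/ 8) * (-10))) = -220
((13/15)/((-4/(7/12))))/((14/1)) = -13/1440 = -0.01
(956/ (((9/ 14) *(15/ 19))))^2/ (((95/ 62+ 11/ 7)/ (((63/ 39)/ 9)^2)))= 1375196845129856/ 37339143075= 36829.90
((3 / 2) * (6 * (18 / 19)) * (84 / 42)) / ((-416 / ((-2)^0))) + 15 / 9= 1.63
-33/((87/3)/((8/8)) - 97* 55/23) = 0.16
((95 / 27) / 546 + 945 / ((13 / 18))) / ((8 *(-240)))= -3857887 / 5660928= -0.68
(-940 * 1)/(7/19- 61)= 4465/288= 15.50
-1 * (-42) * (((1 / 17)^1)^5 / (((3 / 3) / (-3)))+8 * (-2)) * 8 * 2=-15266304480 / 1419857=-10752.00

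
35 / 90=7 / 18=0.39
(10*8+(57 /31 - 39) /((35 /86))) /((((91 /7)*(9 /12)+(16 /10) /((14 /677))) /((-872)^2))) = -37325729792 /378107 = -98717.37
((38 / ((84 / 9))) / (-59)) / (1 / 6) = -171 / 413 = -0.41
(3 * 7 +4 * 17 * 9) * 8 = 5064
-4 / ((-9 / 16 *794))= 32 / 3573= 0.01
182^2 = 33124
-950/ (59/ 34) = -32300/ 59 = -547.46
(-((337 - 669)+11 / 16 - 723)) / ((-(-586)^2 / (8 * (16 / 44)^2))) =-33738 / 10387729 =-0.00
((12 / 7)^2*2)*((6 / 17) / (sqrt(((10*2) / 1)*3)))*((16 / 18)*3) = 768*sqrt(15) / 4165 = 0.71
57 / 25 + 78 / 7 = 2349 / 175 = 13.42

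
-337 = -337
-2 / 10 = -1 / 5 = -0.20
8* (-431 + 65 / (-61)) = -210848 / 61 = -3456.52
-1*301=-301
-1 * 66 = -66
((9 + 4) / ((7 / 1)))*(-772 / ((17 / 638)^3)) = -2606289706592 / 34391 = -75784062.88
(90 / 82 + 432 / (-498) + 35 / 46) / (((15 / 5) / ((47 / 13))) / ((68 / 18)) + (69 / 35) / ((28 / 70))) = 867602939 / 4507355172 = 0.19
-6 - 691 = -697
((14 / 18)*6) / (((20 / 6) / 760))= 1064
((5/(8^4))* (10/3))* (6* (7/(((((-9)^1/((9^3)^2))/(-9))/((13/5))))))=241805655/1024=236138.33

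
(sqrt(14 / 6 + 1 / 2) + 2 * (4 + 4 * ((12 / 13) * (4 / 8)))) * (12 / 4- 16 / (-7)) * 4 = 74 * sqrt(102) / 21 + 22496 / 91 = 282.80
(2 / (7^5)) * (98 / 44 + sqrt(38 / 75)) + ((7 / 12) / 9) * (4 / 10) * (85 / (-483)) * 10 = -318842 / 7029099 + 2 * sqrt(114) / 252105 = -0.05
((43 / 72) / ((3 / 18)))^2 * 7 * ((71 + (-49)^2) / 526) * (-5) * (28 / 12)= -46659515 / 9468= -4928.13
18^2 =324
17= 17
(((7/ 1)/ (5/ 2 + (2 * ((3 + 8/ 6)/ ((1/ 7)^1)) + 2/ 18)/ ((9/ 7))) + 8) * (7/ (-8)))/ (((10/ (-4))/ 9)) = 25.64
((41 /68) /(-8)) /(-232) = 0.00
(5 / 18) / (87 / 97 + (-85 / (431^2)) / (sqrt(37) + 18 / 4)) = 1485651461650 * sqrt(37) / 157537491131074707 + 32522441464304905 / 105024994087383138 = 0.31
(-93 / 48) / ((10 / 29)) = -899 / 160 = -5.62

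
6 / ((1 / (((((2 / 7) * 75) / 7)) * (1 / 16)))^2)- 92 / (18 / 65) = -229575805 / 691488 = -332.00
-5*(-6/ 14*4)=60/ 7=8.57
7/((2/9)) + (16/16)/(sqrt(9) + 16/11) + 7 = 3795/98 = 38.72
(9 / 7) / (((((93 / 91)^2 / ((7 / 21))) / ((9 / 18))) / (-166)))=-98189 / 2883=-34.06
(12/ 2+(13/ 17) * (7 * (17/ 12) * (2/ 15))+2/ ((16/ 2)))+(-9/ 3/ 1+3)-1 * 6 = 227/ 180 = 1.26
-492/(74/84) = -20664/37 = -558.49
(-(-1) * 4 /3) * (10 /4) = 10 /3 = 3.33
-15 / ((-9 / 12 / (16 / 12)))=80 / 3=26.67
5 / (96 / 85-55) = -0.09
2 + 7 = 9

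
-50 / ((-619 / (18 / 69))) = 300 / 14237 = 0.02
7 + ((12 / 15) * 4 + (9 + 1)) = 20.20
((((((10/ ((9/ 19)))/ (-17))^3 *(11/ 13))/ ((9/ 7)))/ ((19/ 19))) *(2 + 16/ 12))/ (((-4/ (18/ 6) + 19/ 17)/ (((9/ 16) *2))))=60016250/ 2738853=21.91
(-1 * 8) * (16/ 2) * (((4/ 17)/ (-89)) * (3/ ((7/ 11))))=8448/ 10591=0.80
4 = 4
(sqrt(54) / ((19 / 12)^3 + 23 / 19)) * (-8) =-11.35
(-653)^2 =426409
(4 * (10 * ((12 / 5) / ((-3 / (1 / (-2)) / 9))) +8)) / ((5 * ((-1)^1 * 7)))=-176 / 35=-5.03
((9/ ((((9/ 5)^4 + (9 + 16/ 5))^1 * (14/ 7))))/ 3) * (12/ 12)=1875/ 28372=0.07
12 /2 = 6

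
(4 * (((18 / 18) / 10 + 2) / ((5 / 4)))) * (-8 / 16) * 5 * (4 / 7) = -48 / 5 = -9.60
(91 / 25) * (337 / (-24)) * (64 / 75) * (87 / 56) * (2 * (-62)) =15754076 / 1875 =8402.17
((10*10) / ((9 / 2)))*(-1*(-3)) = 200 / 3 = 66.67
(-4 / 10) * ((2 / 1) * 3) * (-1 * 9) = 108 / 5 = 21.60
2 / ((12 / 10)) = 5 / 3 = 1.67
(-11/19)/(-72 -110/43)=473/60914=0.01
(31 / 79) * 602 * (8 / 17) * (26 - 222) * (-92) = 2692105472 / 1343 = 2004546.14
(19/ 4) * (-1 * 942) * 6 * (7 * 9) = -1691361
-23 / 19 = -1.21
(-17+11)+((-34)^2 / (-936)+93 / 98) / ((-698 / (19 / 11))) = -132038342 / 22008987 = -6.00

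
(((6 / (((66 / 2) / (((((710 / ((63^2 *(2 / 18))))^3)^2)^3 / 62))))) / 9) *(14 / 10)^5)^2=452481169760769060762881789852724583200915431658365668305369452494950400000000000000000000000000 / 5282051090136465688645936118249234195987889316558335638943163787379290981101460693427587136249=85.66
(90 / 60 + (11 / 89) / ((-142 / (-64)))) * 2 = 19661 / 6319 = 3.11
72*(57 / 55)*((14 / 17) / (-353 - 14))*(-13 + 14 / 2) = 344736 / 343145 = 1.00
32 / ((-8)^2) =1 / 2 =0.50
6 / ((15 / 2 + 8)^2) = 0.02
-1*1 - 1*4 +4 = -1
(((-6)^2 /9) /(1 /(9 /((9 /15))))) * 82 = 4920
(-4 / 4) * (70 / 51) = -70 / 51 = -1.37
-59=-59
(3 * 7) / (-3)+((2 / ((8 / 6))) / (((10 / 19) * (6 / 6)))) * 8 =79 / 5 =15.80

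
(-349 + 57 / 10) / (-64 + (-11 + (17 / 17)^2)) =3433 / 740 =4.64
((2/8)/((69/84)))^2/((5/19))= 0.35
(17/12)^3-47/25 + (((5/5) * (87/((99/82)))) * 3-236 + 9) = -4683101/475200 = -9.86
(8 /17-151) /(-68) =2559 /1156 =2.21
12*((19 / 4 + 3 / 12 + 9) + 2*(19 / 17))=3312 / 17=194.82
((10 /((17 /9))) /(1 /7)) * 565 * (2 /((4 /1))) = 177975 /17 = 10469.12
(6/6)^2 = 1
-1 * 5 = -5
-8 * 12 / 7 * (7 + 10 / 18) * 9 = -6528 / 7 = -932.57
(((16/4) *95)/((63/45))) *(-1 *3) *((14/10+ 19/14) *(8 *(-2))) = 1760160/49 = 35921.63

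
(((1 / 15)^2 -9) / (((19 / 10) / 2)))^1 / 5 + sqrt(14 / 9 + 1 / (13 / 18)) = -8096 / 4275 + 2*sqrt(1118) / 39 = -0.18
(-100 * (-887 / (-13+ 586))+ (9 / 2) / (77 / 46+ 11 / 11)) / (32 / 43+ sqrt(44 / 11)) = 158078191 / 2772174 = 57.02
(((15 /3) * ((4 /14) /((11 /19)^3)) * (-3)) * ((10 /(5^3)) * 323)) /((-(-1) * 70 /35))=-13292742 /46585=-285.34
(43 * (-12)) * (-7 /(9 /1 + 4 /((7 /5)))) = 25284 /83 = 304.63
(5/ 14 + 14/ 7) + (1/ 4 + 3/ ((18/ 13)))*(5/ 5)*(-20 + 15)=-817/ 84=-9.73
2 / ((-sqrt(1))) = -2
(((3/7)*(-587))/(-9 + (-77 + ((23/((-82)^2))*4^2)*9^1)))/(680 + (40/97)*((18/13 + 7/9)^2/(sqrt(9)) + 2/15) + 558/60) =0.00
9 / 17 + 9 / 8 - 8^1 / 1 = -863 / 136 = -6.35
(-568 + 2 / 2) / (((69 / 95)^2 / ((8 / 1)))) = -4548600 / 529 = -8598.49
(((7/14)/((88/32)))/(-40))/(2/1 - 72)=1/15400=0.00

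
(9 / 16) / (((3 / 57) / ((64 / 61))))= 684 / 61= 11.21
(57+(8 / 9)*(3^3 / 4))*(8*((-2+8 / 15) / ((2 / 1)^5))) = -231 / 10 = -23.10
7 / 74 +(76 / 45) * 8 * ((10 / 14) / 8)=6065 / 4662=1.30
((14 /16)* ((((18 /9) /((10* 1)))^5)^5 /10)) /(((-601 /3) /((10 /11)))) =-21 /15761852264404296875000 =-0.00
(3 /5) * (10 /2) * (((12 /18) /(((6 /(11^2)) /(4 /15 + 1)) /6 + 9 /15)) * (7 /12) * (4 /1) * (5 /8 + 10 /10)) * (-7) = -1046045 /11952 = -87.52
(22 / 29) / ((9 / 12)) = 88 / 87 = 1.01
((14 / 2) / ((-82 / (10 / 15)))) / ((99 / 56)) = -392 / 12177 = -0.03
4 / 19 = 0.21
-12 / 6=-2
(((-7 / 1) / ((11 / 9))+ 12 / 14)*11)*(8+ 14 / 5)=-4050 / 7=-578.57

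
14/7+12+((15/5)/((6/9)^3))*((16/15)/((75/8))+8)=12019/125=96.15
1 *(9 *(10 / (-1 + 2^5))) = 90 / 31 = 2.90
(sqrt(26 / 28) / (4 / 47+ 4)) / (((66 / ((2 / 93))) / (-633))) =-9917 * sqrt(182) / 2749824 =-0.05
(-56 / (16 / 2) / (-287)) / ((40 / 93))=93 / 1640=0.06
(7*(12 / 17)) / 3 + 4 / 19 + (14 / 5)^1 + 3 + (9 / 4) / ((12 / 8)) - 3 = 19889 / 3230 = 6.16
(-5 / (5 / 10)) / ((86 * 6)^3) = -5 / 68694048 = -0.00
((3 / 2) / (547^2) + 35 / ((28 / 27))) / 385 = 0.09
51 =51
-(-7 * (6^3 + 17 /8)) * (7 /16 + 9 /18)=183225 /128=1431.45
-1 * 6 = -6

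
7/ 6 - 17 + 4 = -71/ 6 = -11.83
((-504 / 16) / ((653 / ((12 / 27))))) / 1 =-14 / 653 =-0.02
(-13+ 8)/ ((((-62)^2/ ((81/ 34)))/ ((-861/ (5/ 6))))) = 209223/ 65348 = 3.20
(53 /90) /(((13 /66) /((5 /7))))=583 /273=2.14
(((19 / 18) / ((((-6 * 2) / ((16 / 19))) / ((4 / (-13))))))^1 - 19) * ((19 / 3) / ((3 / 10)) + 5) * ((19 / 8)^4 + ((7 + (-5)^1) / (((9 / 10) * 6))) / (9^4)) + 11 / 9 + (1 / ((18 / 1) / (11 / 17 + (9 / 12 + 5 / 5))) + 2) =-47246473821791009 / 2997429276672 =-15762.33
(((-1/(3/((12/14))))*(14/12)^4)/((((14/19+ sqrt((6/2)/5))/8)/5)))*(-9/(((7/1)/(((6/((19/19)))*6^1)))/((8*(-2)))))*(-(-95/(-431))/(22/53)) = -52500952000/488323+ 14250258400*sqrt(15)/488323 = 5508.77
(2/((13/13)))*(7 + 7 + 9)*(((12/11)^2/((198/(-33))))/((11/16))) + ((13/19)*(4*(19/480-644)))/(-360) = -8.38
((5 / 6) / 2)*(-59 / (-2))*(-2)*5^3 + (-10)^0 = -36863 / 12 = -3071.92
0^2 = 0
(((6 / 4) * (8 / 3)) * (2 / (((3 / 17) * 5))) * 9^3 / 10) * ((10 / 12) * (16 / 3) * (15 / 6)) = 7344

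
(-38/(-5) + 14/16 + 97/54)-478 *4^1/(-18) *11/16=89963/1080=83.30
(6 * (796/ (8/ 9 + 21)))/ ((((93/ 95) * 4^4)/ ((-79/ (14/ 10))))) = -67207275/ 1367968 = -49.13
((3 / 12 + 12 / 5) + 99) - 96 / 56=13991 / 140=99.94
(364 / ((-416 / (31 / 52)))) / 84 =-31 / 4992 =-0.01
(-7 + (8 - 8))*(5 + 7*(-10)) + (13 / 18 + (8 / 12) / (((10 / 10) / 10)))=462.39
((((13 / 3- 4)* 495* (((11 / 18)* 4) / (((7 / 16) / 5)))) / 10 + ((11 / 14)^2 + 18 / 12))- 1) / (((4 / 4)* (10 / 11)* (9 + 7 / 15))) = 2988667 / 55664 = 53.69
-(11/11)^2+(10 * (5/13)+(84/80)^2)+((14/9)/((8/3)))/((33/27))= 253163/57200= 4.43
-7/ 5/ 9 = -7/ 45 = -0.16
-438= -438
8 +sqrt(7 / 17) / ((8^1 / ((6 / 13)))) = 3 * sqrt(119) / 884 +8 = 8.04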